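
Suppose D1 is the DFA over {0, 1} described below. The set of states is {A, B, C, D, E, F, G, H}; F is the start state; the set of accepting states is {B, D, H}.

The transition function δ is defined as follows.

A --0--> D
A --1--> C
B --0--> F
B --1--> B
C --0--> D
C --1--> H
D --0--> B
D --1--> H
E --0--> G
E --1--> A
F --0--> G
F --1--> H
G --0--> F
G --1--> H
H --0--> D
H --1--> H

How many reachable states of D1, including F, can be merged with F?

Reachable states from the start: {B,D,F,G,H}. Unreachable: {A,C,E} — drop them.
Initial partition by acceptance: {B,D,H} | {F,G}.
Refine {B,D,H} on symbol 0: members go to different blocks, giving {D,H} and {B}.
On input 0, block {D,H} splits into {D} and {H}.
Stable partition: {D} | {F,G} | {B} | {H} — 4 equivalence classes.
The equivalence class containing F is {F,G}, of size 2.

2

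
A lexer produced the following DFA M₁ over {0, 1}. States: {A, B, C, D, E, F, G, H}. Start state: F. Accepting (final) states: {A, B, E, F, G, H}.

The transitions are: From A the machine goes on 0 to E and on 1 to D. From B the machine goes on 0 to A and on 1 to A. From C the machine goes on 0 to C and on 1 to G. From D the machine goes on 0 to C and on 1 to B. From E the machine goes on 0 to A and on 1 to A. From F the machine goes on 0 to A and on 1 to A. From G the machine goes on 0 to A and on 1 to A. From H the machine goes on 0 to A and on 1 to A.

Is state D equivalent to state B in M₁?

No

First remove the unreachable states {H}; 7 states remain.
Initial partition by acceptance: {A,B,E,F,G} | {C,D}.
Split {A,B,E,F,G} by δ(·,1) → {B,E,F,G} and {A}.
No further refinement is possible. Final partition (3 blocks): {B,E,F,G} | {C,D} | {A}.
D and B end up in different blocks, so they are distinguishable. For instance, the string 'ε' is accepted from only B.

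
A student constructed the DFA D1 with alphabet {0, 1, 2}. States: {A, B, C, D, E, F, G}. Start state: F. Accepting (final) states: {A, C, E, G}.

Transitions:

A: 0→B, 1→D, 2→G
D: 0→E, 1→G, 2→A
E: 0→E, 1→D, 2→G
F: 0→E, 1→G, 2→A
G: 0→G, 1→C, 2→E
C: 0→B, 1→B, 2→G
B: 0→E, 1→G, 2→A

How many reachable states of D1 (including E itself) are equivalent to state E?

Every state is reachable, so we keep all 7.
P0 = {A,C,E,G} | {B,D,F}.
Refine {A,C,E,G} on symbol 0: members go to different blocks, giving {A,C} and {E,G}.
On input 1, block {E,G} splits into {E} and {G}.
Stable partition: {A,C} | {B,D,F} | {E} | {G} — 4 equivalence classes.
The equivalence class containing E is {E}, of size 1.

1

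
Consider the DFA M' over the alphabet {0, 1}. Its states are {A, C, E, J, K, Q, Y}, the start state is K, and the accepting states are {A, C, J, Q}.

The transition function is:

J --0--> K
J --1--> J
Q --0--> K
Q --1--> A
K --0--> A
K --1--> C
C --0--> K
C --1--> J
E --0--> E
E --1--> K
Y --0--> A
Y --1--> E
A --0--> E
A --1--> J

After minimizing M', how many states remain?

4

Reachable states from the start: {A,C,E,J,K}. Unreachable: {Q,Y} — drop them.
P0 = {A,C,J} | {E,K}.
Refine {E,K} on symbol 0: members go to different blocks, giving {E} and {K}.
Split {A,C,J} by δ(·,0) → {C,J} and {A}.
No further refinement is possible. Final partition (4 blocks): {C,J} | {E} | {K} | {A}.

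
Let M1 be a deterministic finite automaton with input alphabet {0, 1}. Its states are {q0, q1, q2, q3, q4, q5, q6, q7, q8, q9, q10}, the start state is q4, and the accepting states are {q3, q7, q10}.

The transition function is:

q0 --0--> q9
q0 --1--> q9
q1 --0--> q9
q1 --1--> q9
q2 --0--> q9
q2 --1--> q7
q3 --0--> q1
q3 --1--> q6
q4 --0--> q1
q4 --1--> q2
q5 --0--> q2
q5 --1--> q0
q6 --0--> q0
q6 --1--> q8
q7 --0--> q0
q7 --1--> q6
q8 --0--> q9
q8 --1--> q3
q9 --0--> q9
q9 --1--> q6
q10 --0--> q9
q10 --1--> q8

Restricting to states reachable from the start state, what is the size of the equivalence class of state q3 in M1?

Reachable states from the start: {q0,q1,q2,q3,q4,q6,q7,q8,q9}. Unreachable: {q5,q10} — drop them.
Start with accepting vs non-accepting: {q3,q7} | {q0,q1,q2,q4,q6,q8,q9}.
Split {q0,q1,q2,q4,q6,q8,q9} by δ(·,1) → {q0,q1,q4,q6,q9} and {q2,q8}.
Refine {q0,q1,q4,q6,q9} on symbol 1: members go to different blocks, giving {q0,q1,q9} and {q4,q6}.
Split {q0,q1,q9} by δ(·,1) → {q0,q1} and {q9}.
No further refinement is possible. Final partition (5 blocks): {q3,q7} | {q0,q1} | {q2,q8} | {q4,q6} | {q9}.
The equivalence class containing q3 is {q3,q7}, of size 2.

2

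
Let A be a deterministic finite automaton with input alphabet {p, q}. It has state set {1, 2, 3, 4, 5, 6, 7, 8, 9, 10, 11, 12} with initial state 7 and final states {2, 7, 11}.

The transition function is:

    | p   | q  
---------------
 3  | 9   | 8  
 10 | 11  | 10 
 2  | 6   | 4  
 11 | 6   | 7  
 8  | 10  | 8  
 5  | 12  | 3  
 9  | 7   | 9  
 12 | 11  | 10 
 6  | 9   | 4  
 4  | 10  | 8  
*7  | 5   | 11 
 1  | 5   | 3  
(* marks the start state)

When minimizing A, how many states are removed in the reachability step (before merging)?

Starting at 7 and following transitions, the reachable set is {3, 4, 5, 6, 7, 8, 9, 10, 11, 12}. That leaves 1, 2 unreachable — 2 in total.

2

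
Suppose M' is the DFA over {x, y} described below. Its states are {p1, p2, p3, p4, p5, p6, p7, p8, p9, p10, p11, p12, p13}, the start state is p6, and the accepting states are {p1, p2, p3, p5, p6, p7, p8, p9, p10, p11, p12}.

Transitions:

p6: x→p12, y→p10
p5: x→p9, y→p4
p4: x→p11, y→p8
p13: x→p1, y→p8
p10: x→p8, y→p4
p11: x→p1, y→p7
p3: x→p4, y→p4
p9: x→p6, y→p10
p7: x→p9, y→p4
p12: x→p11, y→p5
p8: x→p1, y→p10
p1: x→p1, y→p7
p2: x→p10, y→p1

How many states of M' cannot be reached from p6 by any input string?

3

BFS from p6 reaches {p1, p4, p5, p6, p7, p8, p9, p10, p11, p12}; the 3 state(s) p2, p3, p13 are never visited.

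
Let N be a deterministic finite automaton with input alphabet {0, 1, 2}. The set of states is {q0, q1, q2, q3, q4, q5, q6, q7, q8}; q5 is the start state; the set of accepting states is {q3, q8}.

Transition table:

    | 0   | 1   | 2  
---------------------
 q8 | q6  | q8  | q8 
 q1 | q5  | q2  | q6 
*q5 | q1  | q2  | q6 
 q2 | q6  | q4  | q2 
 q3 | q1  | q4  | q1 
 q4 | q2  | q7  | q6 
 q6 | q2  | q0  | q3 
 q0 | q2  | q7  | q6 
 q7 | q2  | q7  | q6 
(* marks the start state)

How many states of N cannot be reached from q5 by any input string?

No path from q5 leads to q8; the other 8 states are all reachable.

1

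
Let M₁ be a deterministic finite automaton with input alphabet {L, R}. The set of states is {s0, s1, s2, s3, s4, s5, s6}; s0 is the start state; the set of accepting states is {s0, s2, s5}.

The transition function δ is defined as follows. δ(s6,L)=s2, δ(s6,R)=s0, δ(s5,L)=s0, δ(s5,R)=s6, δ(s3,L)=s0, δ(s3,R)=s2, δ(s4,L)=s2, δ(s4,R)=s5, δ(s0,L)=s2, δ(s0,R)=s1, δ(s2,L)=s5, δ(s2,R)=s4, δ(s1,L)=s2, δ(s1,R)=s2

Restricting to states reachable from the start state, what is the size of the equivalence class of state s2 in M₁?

3

First remove the unreachable states {s3}; 6 states remain.
Start with accepting vs non-accepting: {s0,s2,s5} | {s1,s4,s6}.
No further refinement is possible. Final partition (2 blocks): {s0,s2,s5} | {s1,s4,s6}.
State s2 belongs to the block {s0,s2,s5}, which has 3 states.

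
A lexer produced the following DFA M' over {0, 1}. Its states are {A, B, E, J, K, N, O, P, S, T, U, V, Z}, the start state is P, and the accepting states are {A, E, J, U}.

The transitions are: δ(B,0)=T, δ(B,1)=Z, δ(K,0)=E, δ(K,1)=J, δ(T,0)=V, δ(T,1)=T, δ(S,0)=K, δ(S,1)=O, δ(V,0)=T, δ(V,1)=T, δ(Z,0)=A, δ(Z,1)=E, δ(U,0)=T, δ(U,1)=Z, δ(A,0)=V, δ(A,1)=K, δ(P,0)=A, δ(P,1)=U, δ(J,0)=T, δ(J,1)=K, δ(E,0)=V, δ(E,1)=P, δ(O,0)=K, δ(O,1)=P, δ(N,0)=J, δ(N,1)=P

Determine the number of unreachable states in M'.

4

BFS from P reaches {A, E, J, K, P, T, U, V, Z}; the 4 state(s) B, N, O, S are never visited.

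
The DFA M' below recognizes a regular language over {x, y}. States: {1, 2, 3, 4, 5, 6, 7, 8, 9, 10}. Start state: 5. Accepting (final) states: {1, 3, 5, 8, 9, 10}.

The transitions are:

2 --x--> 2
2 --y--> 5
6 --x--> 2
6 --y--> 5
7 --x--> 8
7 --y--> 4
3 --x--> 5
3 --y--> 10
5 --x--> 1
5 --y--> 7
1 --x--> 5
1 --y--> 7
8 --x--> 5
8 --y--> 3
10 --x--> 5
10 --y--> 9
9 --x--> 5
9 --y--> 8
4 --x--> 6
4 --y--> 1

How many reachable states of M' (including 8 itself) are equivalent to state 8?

Every state is reachable, so we keep all 10.
P0 = {1,3,5,8,9,10} | {2,4,6,7}.
On input y, block {1,3,5,8,9,10} splits into {3,8,9,10} and {1,5}.
On input x, block {2,4,6,7} splits into {2,4,6} and {7}.
Stable partition: {3,8,9,10} | {2,4,6} | {1,5} | {7} — 4 equivalence classes.
State 8 belongs to the block {3,8,9,10}, which has 4 states.

4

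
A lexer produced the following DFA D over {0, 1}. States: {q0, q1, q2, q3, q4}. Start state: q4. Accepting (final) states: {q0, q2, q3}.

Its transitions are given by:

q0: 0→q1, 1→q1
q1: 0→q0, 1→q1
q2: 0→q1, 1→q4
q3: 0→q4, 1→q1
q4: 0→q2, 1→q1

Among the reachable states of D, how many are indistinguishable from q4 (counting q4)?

2

Reachable states from the start: {q0,q1,q2,q4}. Unreachable: {q3} — drop them.
Initial partition by acceptance: {q0,q2} | {q1,q4}.
No further refinement is possible. Final partition (2 blocks): {q0,q2} | {q1,q4}.
The equivalence class containing q4 is {q1,q4}, of size 2.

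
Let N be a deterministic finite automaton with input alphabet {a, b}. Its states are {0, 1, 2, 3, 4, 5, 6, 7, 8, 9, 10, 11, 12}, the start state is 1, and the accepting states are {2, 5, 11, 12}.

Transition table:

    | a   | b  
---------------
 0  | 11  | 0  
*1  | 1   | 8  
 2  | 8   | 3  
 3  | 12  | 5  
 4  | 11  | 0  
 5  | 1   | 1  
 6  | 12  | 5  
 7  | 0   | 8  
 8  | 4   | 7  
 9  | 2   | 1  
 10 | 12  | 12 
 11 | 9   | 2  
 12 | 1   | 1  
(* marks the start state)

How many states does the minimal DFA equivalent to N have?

States {6,10} cannot be reached from the start state, so discard them.
Initial partition by acceptance: {2,5,11,12} | {0,1,3,4,7,8,9}.
Split {2,5,11,12} by δ(·,b) → {2,5,12} and {11}.
Split {0,1,3,4,7,8,9} by δ(·,a) → {1,7,8} and {0,4} and {3,9}.
Refine {2,5,12} on symbol b: members go to different blocks, giving {5,12} and {2}.
Refine {1,7,8} on symbol a: members go to different blocks, giving {7,8} and {1}.
Split {3,9} by δ(·,a) → {3} and {9}.
Stable partition: {5,12} | {7,8} | {11} | {0,4} | {3} | {2} | {1} | {9} — 8 equivalence classes.

8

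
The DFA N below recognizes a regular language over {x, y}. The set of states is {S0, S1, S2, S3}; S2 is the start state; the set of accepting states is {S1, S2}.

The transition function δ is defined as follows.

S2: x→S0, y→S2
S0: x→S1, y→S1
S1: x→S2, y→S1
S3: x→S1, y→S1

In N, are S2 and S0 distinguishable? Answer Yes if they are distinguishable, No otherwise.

Yes

Reachable states from the start: {S0,S1,S2}. Unreachable: {S3} — drop them.
Start with accepting vs non-accepting: {S1,S2} | {S0}.
Split {S1,S2} by δ(·,x) → {S1} and {S2}.
The partition is now stable with 3 blocks: {S1} | {S0} | {S2}.
S2 and S0 end up in different blocks, so they are distinguishable. For instance, the string 'ε' is accepted from only S2.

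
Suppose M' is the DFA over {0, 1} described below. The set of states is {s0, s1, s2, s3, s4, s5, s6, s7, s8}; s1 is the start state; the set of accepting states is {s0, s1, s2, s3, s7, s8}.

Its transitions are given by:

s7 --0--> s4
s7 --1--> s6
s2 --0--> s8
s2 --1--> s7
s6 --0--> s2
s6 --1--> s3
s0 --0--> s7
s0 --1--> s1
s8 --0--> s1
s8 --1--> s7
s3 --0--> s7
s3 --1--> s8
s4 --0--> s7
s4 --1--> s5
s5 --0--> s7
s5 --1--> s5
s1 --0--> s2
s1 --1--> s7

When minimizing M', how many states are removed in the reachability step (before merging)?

BFS from s1 reaches {s1, s2, s3, s4, s5, s6, s7, s8}; the 1 state(s) s0 are never visited.

1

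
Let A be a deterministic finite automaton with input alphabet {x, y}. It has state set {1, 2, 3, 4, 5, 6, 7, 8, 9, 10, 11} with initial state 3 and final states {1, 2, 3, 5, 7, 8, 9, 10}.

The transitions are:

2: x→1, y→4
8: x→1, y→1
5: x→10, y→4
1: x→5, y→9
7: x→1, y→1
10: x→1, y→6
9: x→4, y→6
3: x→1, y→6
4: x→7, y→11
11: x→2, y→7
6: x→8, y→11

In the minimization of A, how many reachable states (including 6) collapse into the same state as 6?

2

Every state is reachable, so we keep all 11.
Start with accepting vs non-accepting: {1,2,3,5,7,8,9,10} | {4,6,11}.
Split {1,2,3,5,7,8,9,10} by δ(·,x) → {1,2,3,5,7,8,10} and {9}.
Split {1,2,3,5,7,8,10} by δ(·,y) → {2,3,5,10} and {7,8} and {1}.
Split {2,3,5,10} by δ(·,x) → {2,3,10} and {5}.
On input x, block {4,6,11} splits into {4,6} and {11}.
The partition is now stable with 7 blocks: {2,3,10} | {4,6} | {9} | {7,8} | {1} | {5} | {11}.
State 6 belongs to the block {4,6}, which has 2 states.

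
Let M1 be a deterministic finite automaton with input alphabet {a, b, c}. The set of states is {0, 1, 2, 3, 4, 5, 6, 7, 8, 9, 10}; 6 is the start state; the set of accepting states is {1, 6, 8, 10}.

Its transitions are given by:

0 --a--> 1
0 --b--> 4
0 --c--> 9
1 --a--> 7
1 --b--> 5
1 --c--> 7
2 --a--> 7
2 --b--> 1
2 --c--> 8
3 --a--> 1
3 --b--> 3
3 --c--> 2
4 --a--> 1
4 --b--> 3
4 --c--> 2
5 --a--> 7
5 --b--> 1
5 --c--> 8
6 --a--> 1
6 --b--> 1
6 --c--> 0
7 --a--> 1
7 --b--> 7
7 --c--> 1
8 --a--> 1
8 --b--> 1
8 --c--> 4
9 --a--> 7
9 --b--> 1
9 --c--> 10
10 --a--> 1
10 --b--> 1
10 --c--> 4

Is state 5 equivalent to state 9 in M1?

Start with accepting vs non-accepting: {1,6,8,10} | {0,2,3,4,5,7,9}.
On input a, block {1,6,8,10} splits into {6,8,10} and {1}.
Split {0,2,3,4,5,7,9} by δ(·,a) → {0,3,4,7} and {2,5,9}.
On input c, block {0,3,4,7} splits into {0,3,4} and {7}.
The partition is now stable with 5 blocks: {6,8,10} | {0,3,4} | {1} | {2,5,9} | {7}.
5 and 9 lie in the same block of the stable partition, so they are equivalent — no string distinguishes them.

Yes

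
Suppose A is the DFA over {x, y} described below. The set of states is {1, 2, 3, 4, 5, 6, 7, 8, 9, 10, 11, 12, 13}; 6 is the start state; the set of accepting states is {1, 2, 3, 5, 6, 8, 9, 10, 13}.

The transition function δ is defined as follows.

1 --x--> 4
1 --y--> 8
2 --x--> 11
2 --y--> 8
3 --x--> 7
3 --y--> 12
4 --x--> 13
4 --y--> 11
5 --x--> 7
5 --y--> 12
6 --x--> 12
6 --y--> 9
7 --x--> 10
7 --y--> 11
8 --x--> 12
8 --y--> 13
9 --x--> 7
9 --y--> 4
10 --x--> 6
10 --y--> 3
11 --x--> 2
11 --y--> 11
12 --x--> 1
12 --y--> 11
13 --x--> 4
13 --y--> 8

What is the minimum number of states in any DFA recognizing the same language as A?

6

States {5} cannot be reached from the start state, so discard them.
Initial partition by acceptance: {1,2,3,6,8,9,10,13} | {4,7,11,12}.
Split {1,2,3,6,8,9,10,13} by δ(·,x) → {1,2,3,6,8,9,13} and {10}.
Refine {1,2,3,6,8,9,13} on symbol y: members go to different blocks, giving {1,2,6,8,13} and {3,9}.
Refine {1,2,6,8,13} on symbol y: members go to different blocks, giving {1,2,8,13} and {6}.
Split {4,7,11,12} by δ(·,x) → {4,11,12} and {7}.
The partition is now stable with 6 blocks: {1,2,8,13} | {4,11,12} | {10} | {3,9} | {6} | {7}.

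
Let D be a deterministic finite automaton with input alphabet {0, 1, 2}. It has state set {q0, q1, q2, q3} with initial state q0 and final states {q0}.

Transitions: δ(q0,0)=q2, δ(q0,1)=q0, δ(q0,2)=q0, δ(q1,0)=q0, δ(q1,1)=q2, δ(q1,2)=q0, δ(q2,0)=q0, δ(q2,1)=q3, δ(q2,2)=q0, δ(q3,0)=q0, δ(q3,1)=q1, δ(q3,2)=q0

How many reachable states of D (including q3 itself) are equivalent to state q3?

P0 = {q0} | {q1,q2,q3}.
Stable partition: {q0} | {q1,q2,q3} — 2 equivalence classes.
The equivalence class containing q3 is {q1,q2,q3}, of size 3.

3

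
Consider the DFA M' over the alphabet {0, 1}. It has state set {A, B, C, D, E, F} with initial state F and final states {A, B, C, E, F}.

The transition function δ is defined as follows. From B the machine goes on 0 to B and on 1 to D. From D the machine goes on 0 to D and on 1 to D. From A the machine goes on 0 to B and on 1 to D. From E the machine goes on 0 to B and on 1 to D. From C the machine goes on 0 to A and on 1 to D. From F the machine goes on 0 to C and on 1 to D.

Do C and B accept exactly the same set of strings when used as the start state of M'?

Yes

Reachable states from the start: {A,B,C,D,F}. Unreachable: {E} — drop them.
P0 = {A,B,C,F} | {D}.
The partition is now stable with 2 blocks: {A,B,C,F} | {D}.
C and B lie in the same block of the stable partition, so they are equivalent — no string distinguishes them.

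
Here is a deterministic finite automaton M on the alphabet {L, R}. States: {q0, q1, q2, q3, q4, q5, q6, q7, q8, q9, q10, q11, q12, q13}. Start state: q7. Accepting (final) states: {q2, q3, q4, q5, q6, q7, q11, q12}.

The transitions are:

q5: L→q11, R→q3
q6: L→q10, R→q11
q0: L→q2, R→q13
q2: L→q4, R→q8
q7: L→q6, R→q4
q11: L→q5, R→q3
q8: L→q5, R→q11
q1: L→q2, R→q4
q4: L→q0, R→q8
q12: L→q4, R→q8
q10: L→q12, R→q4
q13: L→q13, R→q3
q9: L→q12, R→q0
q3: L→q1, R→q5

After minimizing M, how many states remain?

9

Reachable states from the start: {q0,q1,q2,q3,q4,q5,q6,q7,q8,q10,q11,q12,q13}. Unreachable: {q9} — drop them.
P0 = {q2,q3,q4,q5,q6,q7,q11,q12} | {q0,q1,q8,q10,q13}.
On input L, block {q2,q3,q4,q5,q6,q7,q11,q12} splits into {q2,q5,q7,q11,q12} and {q3,q4,q6}.
Split {q2,q5,q7,q11,q12} by δ(·,L) → {q2,q7,q12} and {q5,q11}.
Refine {q2,q7,q12} on symbol R: members go to different blocks, giving {q2,q12} and {q7}.
Split {q0,q1,q8,q10,q13} by δ(·,L) → {q0,q1,q10} and {q8} and {q13}.
Split {q0,q1,q10} by δ(·,R) → {q1,q10} and {q0}.
On input L, block {q3,q4,q6} splits into {q3,q6} and {q4}.
Stable partition: {q2,q12} | {q1,q10} | {q3,q6} | {q5,q11} | {q7} | {q8} | {q13} | {q0} | {q4} — 9 equivalence classes.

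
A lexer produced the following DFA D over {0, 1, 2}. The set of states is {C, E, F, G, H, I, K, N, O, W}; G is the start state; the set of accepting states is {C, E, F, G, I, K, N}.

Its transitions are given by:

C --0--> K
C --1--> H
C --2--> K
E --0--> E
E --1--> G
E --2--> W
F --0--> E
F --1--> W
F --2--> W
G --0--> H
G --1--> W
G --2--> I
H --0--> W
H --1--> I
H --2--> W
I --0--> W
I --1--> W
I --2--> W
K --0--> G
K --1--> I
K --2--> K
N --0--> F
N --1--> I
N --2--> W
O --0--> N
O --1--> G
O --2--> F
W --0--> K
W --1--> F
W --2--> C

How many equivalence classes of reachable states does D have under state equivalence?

States {N,O} cannot be reached from the start state, so discard them.
P0 = {C,E,F,G,I,K} | {H,W}.
On input 0, block {C,E,F,G,I,K} splits into {C,E,F,K} and {G,I}.
Split {C,E,F,K} by δ(·,0) → {C,E,F} and {K}.
Split {C,E,F} by δ(·,0) → {E,F} and {C}.
On input 1, block {E,F} splits into {F} and {E}.
Refine {H,W} on symbol 0: members go to different blocks, giving {W} and {H}.
On input 0, block {G,I} splits into {I} and {G}.
No further refinement is possible. Final partition (8 blocks): {F} | {W} | {I} | {K} | {C} | {E} | {H} | {G}.

8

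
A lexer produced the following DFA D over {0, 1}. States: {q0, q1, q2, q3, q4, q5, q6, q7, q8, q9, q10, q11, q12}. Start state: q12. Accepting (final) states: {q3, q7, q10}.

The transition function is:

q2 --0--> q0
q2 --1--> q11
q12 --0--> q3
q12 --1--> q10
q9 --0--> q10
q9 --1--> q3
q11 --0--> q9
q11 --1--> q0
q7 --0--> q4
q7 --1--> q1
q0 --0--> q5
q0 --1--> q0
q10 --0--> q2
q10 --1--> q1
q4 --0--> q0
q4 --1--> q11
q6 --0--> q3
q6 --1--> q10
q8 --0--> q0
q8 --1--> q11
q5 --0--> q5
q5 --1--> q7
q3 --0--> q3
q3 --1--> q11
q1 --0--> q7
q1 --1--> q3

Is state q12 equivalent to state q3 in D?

No

Reachable states from the start: {q0,q1,q2,q3,q4,q5,q7,q9,q10,q11,q12}. Unreachable: {q6,q8} — drop them.
Start with accepting vs non-accepting: {q3,q7,q10} | {q0,q1,q2,q4,q5,q9,q11,q12}.
Refine {q3,q7,q10} on symbol 0: members go to different blocks, giving {q7,q10} and {q3}.
Refine {q0,q1,q2,q4,q5,q9,q11,q12} on symbol 0: members go to different blocks, giving {q0,q2,q4,q5,q11} and {q1,q9} and {q12}.
Split {q0,q2,q4,q5,q11} by δ(·,0) → {q0,q2,q4,q5} and {q11}.
Split {q0,q2,q4,q5} by δ(·,1) → {q2,q4} and {q0} and {q5}.
No further refinement is possible. Final partition (8 blocks): {q7,q10} | {q2,q4} | {q3} | {q1,q9} | {q12} | {q11} | {q0} | {q5}.
q12 and q3 end up in different blocks, so they are distinguishable. For instance, the string 'ε' is accepted from only q3.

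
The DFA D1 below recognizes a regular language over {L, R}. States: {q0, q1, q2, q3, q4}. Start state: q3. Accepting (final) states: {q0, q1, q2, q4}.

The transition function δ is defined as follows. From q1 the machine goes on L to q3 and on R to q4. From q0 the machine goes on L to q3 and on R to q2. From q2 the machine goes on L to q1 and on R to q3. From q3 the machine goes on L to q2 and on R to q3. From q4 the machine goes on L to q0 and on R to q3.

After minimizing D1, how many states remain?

3

Initial partition by acceptance: {q0,q1,q2,q4} | {q3}.
Refine {q0,q1,q2,q4} on symbol L: members go to different blocks, giving {q0,q1} and {q2,q4}.
The partition is now stable with 3 blocks: {q0,q1} | {q3} | {q2,q4}.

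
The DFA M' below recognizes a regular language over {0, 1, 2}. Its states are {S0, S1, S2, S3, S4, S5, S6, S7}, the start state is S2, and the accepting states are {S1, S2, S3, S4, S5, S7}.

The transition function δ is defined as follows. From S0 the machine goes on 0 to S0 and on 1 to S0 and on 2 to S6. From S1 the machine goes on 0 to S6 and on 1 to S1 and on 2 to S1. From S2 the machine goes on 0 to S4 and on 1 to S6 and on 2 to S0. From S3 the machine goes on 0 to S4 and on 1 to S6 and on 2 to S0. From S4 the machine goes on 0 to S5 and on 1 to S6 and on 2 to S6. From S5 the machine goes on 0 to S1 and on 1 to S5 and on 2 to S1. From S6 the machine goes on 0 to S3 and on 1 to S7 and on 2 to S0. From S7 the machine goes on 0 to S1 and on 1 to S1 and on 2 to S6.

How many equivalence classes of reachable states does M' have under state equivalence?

7

Every state is reachable, so we keep all 8.
P0 = {S1,S2,S3,S4,S5,S7} | {S0,S6}.
On input 0, block {S1,S2,S3,S4,S5,S7} splits into {S2,S3,S4,S5,S7} and {S1}.
Split {S2,S3,S4,S5,S7} by δ(·,0) → {S2,S3,S4} and {S5,S7}.
On input 0, block {S2,S3,S4} splits into {S2,S3} and {S4}.
On input 0, block {S0,S6} splits into {S0} and {S6}.
On input 1, block {S5,S7} splits into {S5} and {S7}.
The partition is now stable with 7 blocks: {S2,S3} | {S0} | {S1} | {S5} | {S4} | {S6} | {S7}.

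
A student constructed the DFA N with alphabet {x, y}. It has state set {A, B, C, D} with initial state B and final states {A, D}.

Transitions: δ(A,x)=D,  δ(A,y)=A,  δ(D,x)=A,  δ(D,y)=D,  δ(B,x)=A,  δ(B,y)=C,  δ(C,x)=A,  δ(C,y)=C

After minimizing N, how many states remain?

All states are reachable from the start state.
Start with accepting vs non-accepting: {A,D} | {B,C}.
No further refinement is possible. Final partition (2 blocks): {A,D} | {B,C}.

2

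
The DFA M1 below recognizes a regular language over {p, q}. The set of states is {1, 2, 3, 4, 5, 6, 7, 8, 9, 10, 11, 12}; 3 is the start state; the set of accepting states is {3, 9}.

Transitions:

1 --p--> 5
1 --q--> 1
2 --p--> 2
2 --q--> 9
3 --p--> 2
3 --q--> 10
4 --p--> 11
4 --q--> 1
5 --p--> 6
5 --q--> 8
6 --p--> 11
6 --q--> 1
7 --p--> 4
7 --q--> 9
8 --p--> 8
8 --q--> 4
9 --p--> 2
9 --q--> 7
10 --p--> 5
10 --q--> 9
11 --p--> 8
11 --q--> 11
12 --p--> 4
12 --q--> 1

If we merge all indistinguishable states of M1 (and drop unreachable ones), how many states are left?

Reachable states from the start: {1,2,3,4,5,6,7,8,9,10,11}. Unreachable: {12} — drop them.
Start with accepting vs non-accepting: {3,9} | {1,2,4,5,6,7,8,10,11}.
Refine {1,2,4,5,6,7,8,10,11} on symbol q: members go to different blocks, giving {1,4,5,6,8,11} and {2,7,10}.
Split {2,7,10} by δ(·,p) → {7,10} and {2}.
No further refinement is possible. Final partition (4 blocks): {3,9} | {1,4,5,6,8,11} | {7,10} | {2}.

4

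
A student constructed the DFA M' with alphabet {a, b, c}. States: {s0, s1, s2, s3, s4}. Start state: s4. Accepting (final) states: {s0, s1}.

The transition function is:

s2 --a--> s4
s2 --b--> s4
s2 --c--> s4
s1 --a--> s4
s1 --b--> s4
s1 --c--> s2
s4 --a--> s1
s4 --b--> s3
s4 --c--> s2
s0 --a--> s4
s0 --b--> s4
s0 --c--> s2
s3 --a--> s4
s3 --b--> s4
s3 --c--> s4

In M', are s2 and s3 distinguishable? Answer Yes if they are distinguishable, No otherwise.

No

States {s0} cannot be reached from the start state, so discard them.
Initial partition by acceptance: {s1} | {s2,s3,s4}.
On input a, block {s2,s3,s4} splits into {s2,s3} and {s4}.
The partition is now stable with 3 blocks: {s1} | {s2,s3} | {s4}.
s2 and s3 lie in the same block of the stable partition, so they are equivalent — no string distinguishes them.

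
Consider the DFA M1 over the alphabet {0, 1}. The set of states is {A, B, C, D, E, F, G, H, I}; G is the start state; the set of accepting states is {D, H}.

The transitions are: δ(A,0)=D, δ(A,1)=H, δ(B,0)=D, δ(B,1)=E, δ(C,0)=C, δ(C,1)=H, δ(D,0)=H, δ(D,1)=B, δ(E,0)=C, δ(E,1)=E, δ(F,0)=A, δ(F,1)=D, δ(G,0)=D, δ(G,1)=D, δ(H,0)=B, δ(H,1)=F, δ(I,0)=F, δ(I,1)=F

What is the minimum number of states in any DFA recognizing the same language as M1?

States {I} cannot be reached from the start state, so discard them.
Start with accepting vs non-accepting: {D,H} | {A,B,C,E,F,G}.
On input 0, block {D,H} splits into {D} and {H}.
On input 0, block {A,B,C,E,F,G} splits into {A,B,G} and {C,E,F}.
On input 1, block {A,B,G} splits into {A} and {B} and {G}.
Refine {C,E,F} on symbol 0: members go to different blocks, giving {C,E} and {F}.
On input 1, block {C,E} splits into {C} and {E}.
The partition is now stable with 8 blocks: {D} | {A} | {H} | {C} | {B} | {G} | {F} | {E}.

8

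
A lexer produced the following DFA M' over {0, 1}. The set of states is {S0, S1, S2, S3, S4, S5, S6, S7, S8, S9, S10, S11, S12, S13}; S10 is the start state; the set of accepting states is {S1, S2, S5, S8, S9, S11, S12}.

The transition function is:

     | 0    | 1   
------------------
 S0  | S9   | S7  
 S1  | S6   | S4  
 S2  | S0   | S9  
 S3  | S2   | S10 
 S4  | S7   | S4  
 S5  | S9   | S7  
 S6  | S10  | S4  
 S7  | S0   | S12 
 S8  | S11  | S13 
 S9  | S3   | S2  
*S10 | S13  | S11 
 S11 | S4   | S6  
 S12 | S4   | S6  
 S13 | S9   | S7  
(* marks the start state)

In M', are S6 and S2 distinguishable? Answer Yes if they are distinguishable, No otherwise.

Reachable states from the start: {S0,S2,S3,S4,S6,S7,S9,S10,S11,S12,S13}. Unreachable: {S1,S5,S8} — drop them.
Initial partition by acceptance: {S2,S9,S11,S12} | {S0,S3,S4,S6,S7,S10,S13}.
On input 1, block {S2,S9,S11,S12} splits into {S2,S9} and {S11,S12}.
Refine {S0,S3,S4,S6,S7,S10,S13} on symbol 0: members go to different blocks, giving {S4,S6,S7,S10} and {S0,S3,S13}.
On input 0, block {S4,S6,S7,S10} splits into {S4,S6} and {S7,S10}.
No further refinement is possible. Final partition (5 blocks): {S2,S9} | {S4,S6} | {S11,S12} | {S0,S3,S13} | {S7,S10}.
S6 and S2 end up in different blocks, so they are distinguishable. For instance, the string 'ε' is accepted from only S2.

Yes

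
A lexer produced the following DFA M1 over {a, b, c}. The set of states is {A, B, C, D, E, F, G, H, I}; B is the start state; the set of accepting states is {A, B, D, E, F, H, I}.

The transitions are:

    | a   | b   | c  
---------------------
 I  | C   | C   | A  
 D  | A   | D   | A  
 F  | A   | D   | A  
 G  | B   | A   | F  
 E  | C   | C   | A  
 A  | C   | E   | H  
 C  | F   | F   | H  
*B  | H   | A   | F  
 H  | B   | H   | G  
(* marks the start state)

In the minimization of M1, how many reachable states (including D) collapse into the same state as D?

First remove the unreachable states {I}; 8 states remain.
P0 = {A,B,D,E,F,H} | {C,G}.
On input a, block {A,B,D,E,F,H} splits into {B,D,F,H} and {A,E}.
Refine {B,D,F,H} on symbol a: members go to different blocks, giving {B,H} and {D,F}.
Refine {B,H} on symbol b: members go to different blocks, giving {B} and {H}.
Split {C,G} by δ(·,a) → {C} and {G}.
On input b, block {A,E} splits into {A} and {E}.
Stable partition: {B} | {C} | {A} | {D,F} | {H} | {G} | {E} — 7 equivalence classes.
State D belongs to the block {D,F}, which has 2 states.

2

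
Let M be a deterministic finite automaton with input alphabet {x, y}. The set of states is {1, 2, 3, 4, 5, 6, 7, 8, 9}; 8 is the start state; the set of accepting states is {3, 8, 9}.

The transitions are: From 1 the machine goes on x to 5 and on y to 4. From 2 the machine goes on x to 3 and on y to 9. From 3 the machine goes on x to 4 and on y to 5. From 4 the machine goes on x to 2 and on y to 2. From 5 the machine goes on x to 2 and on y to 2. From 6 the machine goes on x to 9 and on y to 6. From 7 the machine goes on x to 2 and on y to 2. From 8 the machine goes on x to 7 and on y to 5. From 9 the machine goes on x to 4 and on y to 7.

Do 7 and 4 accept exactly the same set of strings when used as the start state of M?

Yes

First remove the unreachable states {1,6}; 7 states remain.
Initial partition by acceptance: {3,8,9} | {2,4,5,7}.
On input x, block {2,4,5,7} splits into {4,5,7} and {2}.
No further refinement is possible. Final partition (3 blocks): {3,8,9} | {4,5,7} | {2}.
7 and 4 lie in the same block of the stable partition, so they are equivalent — no string distinguishes them.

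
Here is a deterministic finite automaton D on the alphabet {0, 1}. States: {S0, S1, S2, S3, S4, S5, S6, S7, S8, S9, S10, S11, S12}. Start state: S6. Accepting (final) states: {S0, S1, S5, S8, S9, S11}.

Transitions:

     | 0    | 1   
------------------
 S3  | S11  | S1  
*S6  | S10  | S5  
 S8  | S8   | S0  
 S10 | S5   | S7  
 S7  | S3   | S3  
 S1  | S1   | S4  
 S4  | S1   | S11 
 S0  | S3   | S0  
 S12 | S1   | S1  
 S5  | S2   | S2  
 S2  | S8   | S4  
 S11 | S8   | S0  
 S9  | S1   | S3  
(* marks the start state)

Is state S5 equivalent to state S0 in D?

No

States {S9,S12} cannot be reached from the start state, so discard them.
Start with accepting vs non-accepting: {S0,S1,S5,S8,S11} | {S2,S3,S4,S6,S7,S10}.
Split {S0,S1,S5,S8,S11} by δ(·,0) → {S1,S8,S11} and {S0,S5}.
On input 1, block {S1,S8,S11} splits into {S8,S11} and {S1}.
On input 0, block {S2,S3,S4,S6,S7,S10} splits into {S2,S3} and {S6,S7} and {S4} and {S10}.
On input 1, block {S2,S3} splits into {S2} and {S3}.
Split {S0,S5} by δ(·,0) → {S0} and {S5}.
Refine {S6,S7} on symbol 0: members go to different blocks, giving {S6} and {S7}.
No further refinement is possible. Final partition (10 blocks): {S8,S11} | {S2} | {S0} | {S1} | {S6} | {S4} | {S10} | {S3} | {S5} | {S7}.
S5 and S0 end up in different blocks, so they are distinguishable. For instance, the string '1' is accepted from only S0.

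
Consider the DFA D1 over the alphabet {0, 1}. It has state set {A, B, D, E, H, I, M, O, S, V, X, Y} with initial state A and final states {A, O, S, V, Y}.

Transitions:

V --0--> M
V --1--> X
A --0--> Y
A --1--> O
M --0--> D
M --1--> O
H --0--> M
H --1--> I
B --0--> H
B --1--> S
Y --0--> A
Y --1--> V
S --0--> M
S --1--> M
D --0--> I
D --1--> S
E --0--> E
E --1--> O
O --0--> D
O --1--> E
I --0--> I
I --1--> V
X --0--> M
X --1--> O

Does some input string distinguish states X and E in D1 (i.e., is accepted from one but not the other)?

No

First remove the unreachable states {B,H}; 10 states remain.
Initial partition by acceptance: {A,O,S,V,Y} | {D,E,I,M,X}.
Refine {A,O,S,V,Y} on symbol 0: members go to different blocks, giving {O,S,V} and {A,Y}.
No further refinement is possible. Final partition (3 blocks): {O,S,V} | {D,E,I,M,X} | {A,Y}.
X and E lie in the same block of the stable partition, so they are equivalent — no string distinguishes them.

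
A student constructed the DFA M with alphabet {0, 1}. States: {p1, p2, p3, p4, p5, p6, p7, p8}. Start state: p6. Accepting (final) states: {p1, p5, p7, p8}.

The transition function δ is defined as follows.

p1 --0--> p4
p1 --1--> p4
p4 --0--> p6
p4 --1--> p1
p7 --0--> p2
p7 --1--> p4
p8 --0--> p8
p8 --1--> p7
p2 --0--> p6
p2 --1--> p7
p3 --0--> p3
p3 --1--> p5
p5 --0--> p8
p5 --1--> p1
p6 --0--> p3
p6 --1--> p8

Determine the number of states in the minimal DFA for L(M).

4

All states are reachable from the start state.
Initial partition by acceptance: {p1,p5,p7,p8} | {p2,p3,p4,p6}.
Refine {p1,p5,p7,p8} on symbol 0: members go to different blocks, giving {p1,p7} and {p5,p8}.
On input 1, block {p2,p3,p4,p6} splits into {p2,p4} and {p3,p6}.
Stable partition: {p1,p7} | {p2,p4} | {p5,p8} | {p3,p6} — 4 equivalence classes.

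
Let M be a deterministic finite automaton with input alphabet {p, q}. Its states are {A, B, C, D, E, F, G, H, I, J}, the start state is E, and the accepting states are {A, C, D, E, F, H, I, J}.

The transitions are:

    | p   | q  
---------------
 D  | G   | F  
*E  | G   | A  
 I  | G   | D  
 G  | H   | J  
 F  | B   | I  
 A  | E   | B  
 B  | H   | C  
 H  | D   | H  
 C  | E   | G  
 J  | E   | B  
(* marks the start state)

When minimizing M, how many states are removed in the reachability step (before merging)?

A breadth-first search from the start state visits every state.

0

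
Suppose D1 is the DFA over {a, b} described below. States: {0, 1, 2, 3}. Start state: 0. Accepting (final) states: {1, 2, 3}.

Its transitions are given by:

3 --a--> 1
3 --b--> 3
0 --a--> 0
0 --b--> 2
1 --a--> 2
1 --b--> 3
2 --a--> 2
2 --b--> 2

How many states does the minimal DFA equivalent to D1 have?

First remove the unreachable states {1,3}; 2 states remain.
Initial partition by acceptance: {2} | {0}.
No further refinement is possible. Final partition (2 blocks): {2} | {0}.

2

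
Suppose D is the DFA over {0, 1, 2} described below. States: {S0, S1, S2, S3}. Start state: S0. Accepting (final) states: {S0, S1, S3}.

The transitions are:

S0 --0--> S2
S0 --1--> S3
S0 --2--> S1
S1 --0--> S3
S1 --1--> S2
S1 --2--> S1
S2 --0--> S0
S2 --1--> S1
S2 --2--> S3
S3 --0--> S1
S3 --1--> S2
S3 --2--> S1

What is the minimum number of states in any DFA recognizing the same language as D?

Initial partition by acceptance: {S0,S1,S3} | {S2}.
Split {S0,S1,S3} by δ(·,0) → {S1,S3} and {S0}.
No further refinement is possible. Final partition (3 blocks): {S1,S3} | {S2} | {S0}.

3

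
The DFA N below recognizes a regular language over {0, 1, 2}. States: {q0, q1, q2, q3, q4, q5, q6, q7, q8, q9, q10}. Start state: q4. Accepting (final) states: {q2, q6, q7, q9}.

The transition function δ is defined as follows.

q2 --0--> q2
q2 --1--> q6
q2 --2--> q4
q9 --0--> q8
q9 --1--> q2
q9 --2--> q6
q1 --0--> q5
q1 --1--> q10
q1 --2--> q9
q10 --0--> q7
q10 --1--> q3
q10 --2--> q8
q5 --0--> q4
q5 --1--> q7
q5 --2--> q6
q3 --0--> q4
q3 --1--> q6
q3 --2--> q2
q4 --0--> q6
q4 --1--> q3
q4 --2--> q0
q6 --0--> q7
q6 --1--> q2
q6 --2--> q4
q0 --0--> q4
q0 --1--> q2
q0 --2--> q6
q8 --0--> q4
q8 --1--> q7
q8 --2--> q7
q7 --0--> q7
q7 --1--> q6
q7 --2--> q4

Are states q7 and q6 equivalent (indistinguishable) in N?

Yes

First remove the unreachable states {q1,q5,q8,q9,q10}; 6 states remain.
Initial partition by acceptance: {q2,q6,q7} | {q0,q3,q4}.
Refine {q0,q3,q4} on symbol 0: members go to different blocks, giving {q0,q3} and {q4}.
Stable partition: {q2,q6,q7} | {q0,q3} | {q4} — 3 equivalence classes.
q7 and q6 lie in the same block of the stable partition, so they are equivalent — no string distinguishes them.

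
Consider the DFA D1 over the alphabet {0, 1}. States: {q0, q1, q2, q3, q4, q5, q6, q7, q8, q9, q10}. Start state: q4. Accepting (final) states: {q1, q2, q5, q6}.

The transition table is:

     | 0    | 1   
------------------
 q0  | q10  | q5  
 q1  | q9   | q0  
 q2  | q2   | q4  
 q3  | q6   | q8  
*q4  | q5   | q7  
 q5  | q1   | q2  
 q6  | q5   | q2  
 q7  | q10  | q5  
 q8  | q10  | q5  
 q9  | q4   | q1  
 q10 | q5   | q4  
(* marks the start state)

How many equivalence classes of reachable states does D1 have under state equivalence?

First remove the unreachable states {q3,q6,q8}; 8 states remain.
Start with accepting vs non-accepting: {q1,q2,q5} | {q0,q4,q7,q9,q10}.
On input 0, block {q1,q2,q5} splits into {q2,q5} and {q1}.
On input 0, block {q2,q5} splits into {q2} and {q5}.
Refine {q0,q4,q7,q9,q10} on symbol 0: members go to different blocks, giving {q0,q7,q9} and {q4,q10}.
Split {q0,q7,q9} by δ(·,1) → {q0,q7} and {q9}.
On input 1, block {q4,q10} splits into {q4} and {q10}.
No further refinement is possible. Final partition (7 blocks): {q2} | {q0,q7} | {q1} | {q5} | {q4} | {q9} | {q10}.

7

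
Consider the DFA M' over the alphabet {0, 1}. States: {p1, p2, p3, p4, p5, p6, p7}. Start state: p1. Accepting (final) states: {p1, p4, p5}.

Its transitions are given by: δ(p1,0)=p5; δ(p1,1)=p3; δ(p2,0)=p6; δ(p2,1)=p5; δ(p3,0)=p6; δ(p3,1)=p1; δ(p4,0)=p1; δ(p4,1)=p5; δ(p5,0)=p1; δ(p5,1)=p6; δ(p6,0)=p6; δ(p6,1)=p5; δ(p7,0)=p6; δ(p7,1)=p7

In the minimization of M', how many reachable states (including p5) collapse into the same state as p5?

2

Reachable states from the start: {p1,p3,p5,p6}. Unreachable: {p2,p4,p7} — drop them.
Start with accepting vs non-accepting: {p1,p5} | {p3,p6}.
No further refinement is possible. Final partition (2 blocks): {p1,p5} | {p3,p6}.
State p5 belongs to the block {p1,p5}, which has 2 states.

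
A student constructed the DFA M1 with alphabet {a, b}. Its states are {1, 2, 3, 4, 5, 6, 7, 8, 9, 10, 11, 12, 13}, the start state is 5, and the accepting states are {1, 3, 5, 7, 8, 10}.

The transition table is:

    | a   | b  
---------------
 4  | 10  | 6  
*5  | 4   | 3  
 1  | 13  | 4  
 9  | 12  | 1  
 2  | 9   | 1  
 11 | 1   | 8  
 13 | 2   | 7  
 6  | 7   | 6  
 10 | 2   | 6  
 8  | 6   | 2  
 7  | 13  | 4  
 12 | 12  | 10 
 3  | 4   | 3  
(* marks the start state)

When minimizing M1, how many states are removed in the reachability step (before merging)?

Starting at 5 and following transitions, the reachable set is {1, 2, 3, 4, 5, 6, 7, 9, 10, 12, 13}. That leaves 8, 11 unreachable — 2 in total.

2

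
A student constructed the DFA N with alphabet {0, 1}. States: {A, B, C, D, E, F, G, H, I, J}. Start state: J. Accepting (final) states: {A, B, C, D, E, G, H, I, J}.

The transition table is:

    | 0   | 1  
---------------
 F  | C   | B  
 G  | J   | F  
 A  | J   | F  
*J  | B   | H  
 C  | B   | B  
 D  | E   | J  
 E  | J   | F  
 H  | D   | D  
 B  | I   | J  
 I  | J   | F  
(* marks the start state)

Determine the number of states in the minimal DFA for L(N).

5

First remove the unreachable states {A,G}; 8 states remain.
P0 = {B,C,D,E,H,I,J} | {F}.
Split {B,C,D,E,H,I,J} by δ(·,1) → {B,C,D,H,J} and {E,I}.
Refine {B,C,D,H,J} on symbol 0: members go to different blocks, giving {C,H,J} and {B,D}.
Refine {C,H,J} on symbol 1: members go to different blocks, giving {C,H} and {J}.
Stable partition: {C,H} | {F} | {E,I} | {B,D} | {J} — 5 equivalence classes.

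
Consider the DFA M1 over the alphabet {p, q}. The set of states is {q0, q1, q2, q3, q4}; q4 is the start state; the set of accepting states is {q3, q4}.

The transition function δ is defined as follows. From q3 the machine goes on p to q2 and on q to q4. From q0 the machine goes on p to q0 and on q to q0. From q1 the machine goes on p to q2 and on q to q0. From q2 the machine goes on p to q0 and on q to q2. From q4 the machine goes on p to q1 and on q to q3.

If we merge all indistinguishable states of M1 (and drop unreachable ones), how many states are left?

2

Every state is reachable, so we keep all 5.
Initial partition by acceptance: {q3,q4} | {q0,q1,q2}.
The partition is now stable with 2 blocks: {q3,q4} | {q0,q1,q2}.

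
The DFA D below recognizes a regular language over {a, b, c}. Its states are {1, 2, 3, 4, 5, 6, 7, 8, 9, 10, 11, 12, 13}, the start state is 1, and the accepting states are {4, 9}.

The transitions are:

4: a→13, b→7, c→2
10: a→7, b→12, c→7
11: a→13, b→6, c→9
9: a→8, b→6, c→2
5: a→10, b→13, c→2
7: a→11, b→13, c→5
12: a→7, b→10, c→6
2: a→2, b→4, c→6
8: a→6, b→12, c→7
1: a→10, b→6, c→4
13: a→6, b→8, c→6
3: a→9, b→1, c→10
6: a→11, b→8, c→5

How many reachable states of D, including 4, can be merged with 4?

First remove the unreachable states {3}; 12 states remain.
P0 = {4,9} | {1,2,5,6,7,8,10,11,12,13}.
On input b, block {1,2,5,6,7,8,10,11,12,13} splits into {1,5,6,7,8,10,11,12,13} and {2}.
Refine {1,5,6,7,8,10,11,12,13} on symbol c: members go to different blocks, giving {6,7,8,10,12,13} and {1,11} and {5}.
On input a, block {6,7,8,10,12,13} splits into {8,10,12,13} and {6,7}.
Stable partition: {4,9} | {8,10,12,13} | {2} | {1,11} | {5} | {6,7} — 6 equivalence classes.
The equivalence class containing 4 is {4,9}, of size 2.

2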